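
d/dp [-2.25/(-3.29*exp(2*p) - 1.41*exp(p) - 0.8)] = (-14.805*exp(p) - 3.1725)*exp(p)/(3.29*exp(2*p) + 1.41*exp(p) + 0.8)^2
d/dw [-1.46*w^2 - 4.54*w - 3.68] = -2.92*w - 4.54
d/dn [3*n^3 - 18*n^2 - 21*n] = 9*n^2 - 36*n - 21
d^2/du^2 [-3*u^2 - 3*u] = -6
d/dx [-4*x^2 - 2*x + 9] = -8*x - 2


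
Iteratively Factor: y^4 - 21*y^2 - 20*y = (y + 4)*(y^3 - 4*y^2 - 5*y) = (y - 5)*(y + 4)*(y^2 + y) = y*(y - 5)*(y + 4)*(y + 1)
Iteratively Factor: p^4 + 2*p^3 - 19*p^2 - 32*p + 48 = (p + 3)*(p^3 - p^2 - 16*p + 16) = (p + 3)*(p + 4)*(p^2 - 5*p + 4) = (p - 4)*(p + 3)*(p + 4)*(p - 1)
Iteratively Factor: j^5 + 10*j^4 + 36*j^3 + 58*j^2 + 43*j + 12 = (j + 3)*(j^4 + 7*j^3 + 15*j^2 + 13*j + 4) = (j + 1)*(j + 3)*(j^3 + 6*j^2 + 9*j + 4) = (j + 1)*(j + 3)*(j + 4)*(j^2 + 2*j + 1) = (j + 1)^2*(j + 3)*(j + 4)*(j + 1)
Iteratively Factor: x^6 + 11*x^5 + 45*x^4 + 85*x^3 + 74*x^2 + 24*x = (x + 1)*(x^5 + 10*x^4 + 35*x^3 + 50*x^2 + 24*x) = (x + 1)^2*(x^4 + 9*x^3 + 26*x^2 + 24*x) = x*(x + 1)^2*(x^3 + 9*x^2 + 26*x + 24) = x*(x + 1)^2*(x + 2)*(x^2 + 7*x + 12) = x*(x + 1)^2*(x + 2)*(x + 3)*(x + 4)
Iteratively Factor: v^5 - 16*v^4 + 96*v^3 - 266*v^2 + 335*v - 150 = (v - 1)*(v^4 - 15*v^3 + 81*v^2 - 185*v + 150) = (v - 3)*(v - 1)*(v^3 - 12*v^2 + 45*v - 50) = (v - 5)*(v - 3)*(v - 1)*(v^2 - 7*v + 10) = (v - 5)*(v - 3)*(v - 2)*(v - 1)*(v - 5)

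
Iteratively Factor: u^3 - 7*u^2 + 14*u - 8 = (u - 1)*(u^2 - 6*u + 8) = (u - 4)*(u - 1)*(u - 2)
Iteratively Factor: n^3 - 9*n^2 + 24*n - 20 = (n - 5)*(n^2 - 4*n + 4) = (n - 5)*(n - 2)*(n - 2)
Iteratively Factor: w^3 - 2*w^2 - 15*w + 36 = (w - 3)*(w^2 + w - 12) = (w - 3)*(w + 4)*(w - 3)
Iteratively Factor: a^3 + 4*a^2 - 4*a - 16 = (a - 2)*(a^2 + 6*a + 8) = (a - 2)*(a + 4)*(a + 2)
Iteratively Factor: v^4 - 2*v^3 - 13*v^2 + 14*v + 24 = (v + 1)*(v^3 - 3*v^2 - 10*v + 24) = (v - 4)*(v + 1)*(v^2 + v - 6) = (v - 4)*(v - 2)*(v + 1)*(v + 3)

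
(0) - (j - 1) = 1 - j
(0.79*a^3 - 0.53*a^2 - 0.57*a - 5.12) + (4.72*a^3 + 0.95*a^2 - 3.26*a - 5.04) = 5.51*a^3 + 0.42*a^2 - 3.83*a - 10.16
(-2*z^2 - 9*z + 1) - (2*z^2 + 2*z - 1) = -4*z^2 - 11*z + 2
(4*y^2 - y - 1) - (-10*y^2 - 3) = 14*y^2 - y + 2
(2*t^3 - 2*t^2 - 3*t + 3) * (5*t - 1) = 10*t^4 - 12*t^3 - 13*t^2 + 18*t - 3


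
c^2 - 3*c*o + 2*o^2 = (c - 2*o)*(c - o)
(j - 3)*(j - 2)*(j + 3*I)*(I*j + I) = I*j^4 - 3*j^3 - 4*I*j^3 + 12*j^2 + I*j^2 - 3*j + 6*I*j - 18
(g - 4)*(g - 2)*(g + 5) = g^3 - g^2 - 22*g + 40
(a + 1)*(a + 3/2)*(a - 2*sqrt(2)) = a^3 - 2*sqrt(2)*a^2 + 5*a^2/2 - 5*sqrt(2)*a + 3*a/2 - 3*sqrt(2)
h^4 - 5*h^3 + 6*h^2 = h^2*(h - 3)*(h - 2)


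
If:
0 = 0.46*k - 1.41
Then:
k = 3.07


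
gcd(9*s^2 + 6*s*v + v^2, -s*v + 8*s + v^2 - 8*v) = 1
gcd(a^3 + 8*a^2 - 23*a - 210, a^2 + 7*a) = a + 7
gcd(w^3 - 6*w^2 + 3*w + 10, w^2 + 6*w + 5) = w + 1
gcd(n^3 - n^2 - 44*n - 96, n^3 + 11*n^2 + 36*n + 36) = n + 3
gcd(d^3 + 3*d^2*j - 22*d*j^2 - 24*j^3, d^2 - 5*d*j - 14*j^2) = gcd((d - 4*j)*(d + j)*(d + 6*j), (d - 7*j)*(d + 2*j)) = 1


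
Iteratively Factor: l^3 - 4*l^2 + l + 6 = (l - 3)*(l^2 - l - 2) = (l - 3)*(l - 2)*(l + 1)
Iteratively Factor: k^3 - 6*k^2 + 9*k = (k - 3)*(k^2 - 3*k) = (k - 3)^2*(k)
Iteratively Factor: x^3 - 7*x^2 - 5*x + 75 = (x - 5)*(x^2 - 2*x - 15) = (x - 5)^2*(x + 3)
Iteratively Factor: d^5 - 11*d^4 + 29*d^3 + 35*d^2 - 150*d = (d + 2)*(d^4 - 13*d^3 + 55*d^2 - 75*d) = (d - 5)*(d + 2)*(d^3 - 8*d^2 + 15*d) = (d - 5)^2*(d + 2)*(d^2 - 3*d) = (d - 5)^2*(d - 3)*(d + 2)*(d)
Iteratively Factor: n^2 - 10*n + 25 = (n - 5)*(n - 5)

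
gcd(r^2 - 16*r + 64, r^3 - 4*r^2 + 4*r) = 1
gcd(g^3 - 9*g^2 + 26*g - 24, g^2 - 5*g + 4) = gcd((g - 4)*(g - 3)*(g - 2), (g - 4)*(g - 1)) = g - 4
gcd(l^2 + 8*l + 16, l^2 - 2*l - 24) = l + 4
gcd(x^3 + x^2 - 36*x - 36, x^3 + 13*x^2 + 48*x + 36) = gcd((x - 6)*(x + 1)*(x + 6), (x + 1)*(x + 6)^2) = x^2 + 7*x + 6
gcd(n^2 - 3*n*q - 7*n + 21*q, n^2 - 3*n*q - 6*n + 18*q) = -n + 3*q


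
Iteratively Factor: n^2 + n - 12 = (n + 4)*(n - 3)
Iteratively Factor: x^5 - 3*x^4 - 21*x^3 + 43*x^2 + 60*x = (x + 4)*(x^4 - 7*x^3 + 7*x^2 + 15*x) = (x - 5)*(x + 4)*(x^3 - 2*x^2 - 3*x) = (x - 5)*(x + 1)*(x + 4)*(x^2 - 3*x) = (x - 5)*(x - 3)*(x + 1)*(x + 4)*(x)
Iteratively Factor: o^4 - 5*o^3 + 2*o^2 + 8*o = (o - 4)*(o^3 - o^2 - 2*o) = (o - 4)*(o + 1)*(o^2 - 2*o) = o*(o - 4)*(o + 1)*(o - 2)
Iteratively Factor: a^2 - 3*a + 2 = (a - 1)*(a - 2)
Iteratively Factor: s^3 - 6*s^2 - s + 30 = (s + 2)*(s^2 - 8*s + 15) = (s - 3)*(s + 2)*(s - 5)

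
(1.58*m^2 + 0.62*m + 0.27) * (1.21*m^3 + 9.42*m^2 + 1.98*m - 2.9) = 1.9118*m^5 + 15.6338*m^4 + 9.2955*m^3 - 0.811*m^2 - 1.2634*m - 0.783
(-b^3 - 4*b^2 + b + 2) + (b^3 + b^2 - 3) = -3*b^2 + b - 1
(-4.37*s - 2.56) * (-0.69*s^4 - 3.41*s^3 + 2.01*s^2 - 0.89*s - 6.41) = 3.0153*s^5 + 16.6681*s^4 - 0.0540999999999983*s^3 - 1.2563*s^2 + 30.2901*s + 16.4096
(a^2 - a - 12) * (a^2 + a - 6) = a^4 - 19*a^2 - 6*a + 72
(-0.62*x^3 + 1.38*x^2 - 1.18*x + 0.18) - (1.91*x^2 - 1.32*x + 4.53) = -0.62*x^3 - 0.53*x^2 + 0.14*x - 4.35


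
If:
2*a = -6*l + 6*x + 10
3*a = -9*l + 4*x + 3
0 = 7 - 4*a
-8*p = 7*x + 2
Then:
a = 7/4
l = -79/60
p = 37/20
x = -12/5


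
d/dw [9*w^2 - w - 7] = 18*w - 1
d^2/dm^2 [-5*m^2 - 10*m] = -10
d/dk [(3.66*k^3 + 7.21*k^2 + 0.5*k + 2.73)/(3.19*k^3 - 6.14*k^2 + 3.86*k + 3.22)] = (-45.4723*k^4 + 25.0652*k^3 + 40.1301*k^2 + 79.9568*k - 8.9278)/(10.1761*k^6 - 39.1732*k^5 + 62.3264*k^4 - 26.8572*k^3 - 24.642*k^2 + 24.8584*k + 10.3684)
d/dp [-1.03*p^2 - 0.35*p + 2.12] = -2.06*p - 0.35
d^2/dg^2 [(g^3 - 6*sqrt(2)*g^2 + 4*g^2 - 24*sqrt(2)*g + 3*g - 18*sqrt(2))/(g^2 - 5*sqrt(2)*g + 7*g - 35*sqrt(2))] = 2*(3*sqrt(2)*g^3 + 14*g^3 - 369*sqrt(2)*g^2 - 210*g^2 - 63*sqrt(2)*g + 2850*g - 7347*sqrt(2) - 1750)/(g^6 - 15*sqrt(2)*g^5 + 21*g^5 - 315*sqrt(2)*g^4 + 297*g^4 - 2455*sqrt(2)*g^3 + 3493*g^3 - 10395*sqrt(2)*g^2 + 22050*g^2 - 36750*sqrt(2)*g + 51450*g - 85750*sqrt(2))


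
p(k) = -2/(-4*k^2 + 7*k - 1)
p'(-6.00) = 0.00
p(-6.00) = 0.01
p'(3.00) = -0.13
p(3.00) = 0.12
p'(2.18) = -0.93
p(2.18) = 0.42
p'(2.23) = -0.78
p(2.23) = 0.38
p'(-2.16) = 0.04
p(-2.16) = 0.06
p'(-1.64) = 0.07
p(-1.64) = 0.09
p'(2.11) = -1.21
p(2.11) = 0.50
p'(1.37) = -6.76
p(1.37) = -1.85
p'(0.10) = 107.27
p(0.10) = 5.88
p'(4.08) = -0.03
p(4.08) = 0.05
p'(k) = -2*(8*k - 7)/(-4*k^2 + 7*k - 1)^2 = 2*(7 - 8*k)/(4*k^2 - 7*k + 1)^2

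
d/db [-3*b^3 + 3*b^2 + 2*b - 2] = -9*b^2 + 6*b + 2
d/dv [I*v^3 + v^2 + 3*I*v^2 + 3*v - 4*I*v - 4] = 3*I*v^2 + v*(2 + 6*I) + 3 - 4*I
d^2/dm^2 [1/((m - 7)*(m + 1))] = 2*((m - 7)^2 + (m - 7)*(m + 1) + (m + 1)^2)/((m - 7)^3*(m + 1)^3)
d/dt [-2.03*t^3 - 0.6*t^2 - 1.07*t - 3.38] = -6.09*t^2 - 1.2*t - 1.07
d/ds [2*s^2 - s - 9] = 4*s - 1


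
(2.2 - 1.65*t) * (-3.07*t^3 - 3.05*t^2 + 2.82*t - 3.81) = 5.0655*t^4 - 1.7215*t^3 - 11.363*t^2 + 12.4905*t - 8.382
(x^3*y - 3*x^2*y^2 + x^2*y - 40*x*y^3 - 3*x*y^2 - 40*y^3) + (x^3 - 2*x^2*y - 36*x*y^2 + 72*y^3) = x^3*y + x^3 - 3*x^2*y^2 - x^2*y - 40*x*y^3 - 39*x*y^2 + 32*y^3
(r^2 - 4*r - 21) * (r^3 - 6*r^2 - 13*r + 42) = r^5 - 10*r^4 - 10*r^3 + 220*r^2 + 105*r - 882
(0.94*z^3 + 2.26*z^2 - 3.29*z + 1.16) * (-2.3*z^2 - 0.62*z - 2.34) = -2.162*z^5 - 5.7808*z^4 + 3.9662*z^3 - 5.9166*z^2 + 6.9794*z - 2.7144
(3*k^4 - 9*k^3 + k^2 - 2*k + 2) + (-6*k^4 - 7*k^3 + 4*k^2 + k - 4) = -3*k^4 - 16*k^3 + 5*k^2 - k - 2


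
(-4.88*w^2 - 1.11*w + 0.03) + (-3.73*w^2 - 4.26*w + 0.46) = -8.61*w^2 - 5.37*w + 0.49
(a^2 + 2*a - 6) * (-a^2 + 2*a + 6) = -a^4 + 16*a^2 - 36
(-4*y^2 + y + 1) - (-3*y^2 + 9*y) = -y^2 - 8*y + 1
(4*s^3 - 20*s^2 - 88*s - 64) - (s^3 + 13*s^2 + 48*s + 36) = 3*s^3 - 33*s^2 - 136*s - 100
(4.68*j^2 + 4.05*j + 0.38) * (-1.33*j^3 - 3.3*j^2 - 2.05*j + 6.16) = -6.2244*j^5 - 20.8305*j^4 - 23.4644*j^3 + 19.2723*j^2 + 24.169*j + 2.3408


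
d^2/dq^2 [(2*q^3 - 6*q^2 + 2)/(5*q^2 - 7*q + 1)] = 4*(-61*q^3 + 99*q^2 - 102*q + 41)/(125*q^6 - 525*q^5 + 810*q^4 - 553*q^3 + 162*q^2 - 21*q + 1)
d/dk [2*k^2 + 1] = 4*k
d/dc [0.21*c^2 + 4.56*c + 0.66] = 0.42*c + 4.56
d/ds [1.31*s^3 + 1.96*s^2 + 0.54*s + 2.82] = 3.93*s^2 + 3.92*s + 0.54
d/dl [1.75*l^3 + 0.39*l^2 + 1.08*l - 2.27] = 5.25*l^2 + 0.78*l + 1.08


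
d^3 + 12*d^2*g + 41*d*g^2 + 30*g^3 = (d + g)*(d + 5*g)*(d + 6*g)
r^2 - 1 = (r - 1)*(r + 1)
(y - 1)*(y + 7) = y^2 + 6*y - 7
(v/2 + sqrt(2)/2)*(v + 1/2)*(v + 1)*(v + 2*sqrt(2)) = v^4/2 + 3*v^3/4 + 3*sqrt(2)*v^3/2 + 9*v^2/4 + 9*sqrt(2)*v^2/4 + 3*sqrt(2)*v/4 + 3*v + 1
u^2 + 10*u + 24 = (u + 4)*(u + 6)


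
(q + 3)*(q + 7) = q^2 + 10*q + 21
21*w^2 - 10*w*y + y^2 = (-7*w + y)*(-3*w + y)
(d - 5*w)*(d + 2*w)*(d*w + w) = d^3*w - 3*d^2*w^2 + d^2*w - 10*d*w^3 - 3*d*w^2 - 10*w^3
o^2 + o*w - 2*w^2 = (o - w)*(o + 2*w)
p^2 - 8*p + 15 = (p - 5)*(p - 3)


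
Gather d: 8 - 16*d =8 - 16*d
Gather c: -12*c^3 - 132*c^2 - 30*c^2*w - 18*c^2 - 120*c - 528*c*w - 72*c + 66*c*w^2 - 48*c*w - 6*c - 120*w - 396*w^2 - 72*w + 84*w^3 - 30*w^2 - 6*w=-12*c^3 + c^2*(-30*w - 150) + c*(66*w^2 - 576*w - 198) + 84*w^3 - 426*w^2 - 198*w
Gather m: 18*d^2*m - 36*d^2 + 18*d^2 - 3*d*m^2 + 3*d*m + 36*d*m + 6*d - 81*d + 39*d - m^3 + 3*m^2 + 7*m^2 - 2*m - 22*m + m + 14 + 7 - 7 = -18*d^2 - 36*d - m^3 + m^2*(10 - 3*d) + m*(18*d^2 + 39*d - 23) + 14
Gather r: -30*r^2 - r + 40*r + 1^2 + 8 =-30*r^2 + 39*r + 9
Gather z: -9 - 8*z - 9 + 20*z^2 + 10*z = 20*z^2 + 2*z - 18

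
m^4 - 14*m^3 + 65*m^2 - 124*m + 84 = (m - 7)*(m - 3)*(m - 2)^2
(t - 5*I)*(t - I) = t^2 - 6*I*t - 5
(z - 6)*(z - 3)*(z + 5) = z^3 - 4*z^2 - 27*z + 90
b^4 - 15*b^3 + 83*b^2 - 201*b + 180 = (b - 5)*(b - 4)*(b - 3)^2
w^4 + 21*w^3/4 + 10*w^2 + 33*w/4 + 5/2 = (w + 1)^2*(w + 5/4)*(w + 2)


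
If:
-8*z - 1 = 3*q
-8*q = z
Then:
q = 1/61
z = -8/61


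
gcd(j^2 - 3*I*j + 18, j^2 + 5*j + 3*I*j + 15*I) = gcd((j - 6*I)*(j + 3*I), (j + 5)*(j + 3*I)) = j + 3*I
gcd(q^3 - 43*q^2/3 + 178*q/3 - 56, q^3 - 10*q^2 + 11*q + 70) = q - 7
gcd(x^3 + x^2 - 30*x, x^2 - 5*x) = x^2 - 5*x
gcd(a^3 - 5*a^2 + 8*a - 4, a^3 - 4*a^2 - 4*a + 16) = a - 2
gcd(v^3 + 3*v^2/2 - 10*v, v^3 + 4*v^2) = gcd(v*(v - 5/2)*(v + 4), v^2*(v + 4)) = v^2 + 4*v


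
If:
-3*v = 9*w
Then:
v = -3*w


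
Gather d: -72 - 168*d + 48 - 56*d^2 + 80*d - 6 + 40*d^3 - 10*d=40*d^3 - 56*d^2 - 98*d - 30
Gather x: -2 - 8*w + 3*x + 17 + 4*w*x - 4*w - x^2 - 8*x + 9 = -12*w - x^2 + x*(4*w - 5) + 24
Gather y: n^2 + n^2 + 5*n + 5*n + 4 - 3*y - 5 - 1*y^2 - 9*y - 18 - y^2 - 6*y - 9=2*n^2 + 10*n - 2*y^2 - 18*y - 28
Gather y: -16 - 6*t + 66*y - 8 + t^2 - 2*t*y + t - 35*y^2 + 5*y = t^2 - 5*t - 35*y^2 + y*(71 - 2*t) - 24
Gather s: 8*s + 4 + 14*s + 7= 22*s + 11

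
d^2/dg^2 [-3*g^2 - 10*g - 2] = -6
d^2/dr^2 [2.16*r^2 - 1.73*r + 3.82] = 4.32000000000000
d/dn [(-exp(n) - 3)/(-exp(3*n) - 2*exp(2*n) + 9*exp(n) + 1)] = (-(exp(n) + 3)*(3*exp(2*n) + 4*exp(n) - 9) + exp(3*n) + 2*exp(2*n) - 9*exp(n) - 1)*exp(n)/(exp(3*n) + 2*exp(2*n) - 9*exp(n) - 1)^2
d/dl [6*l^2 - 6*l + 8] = 12*l - 6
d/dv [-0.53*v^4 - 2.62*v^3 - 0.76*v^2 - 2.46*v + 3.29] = -2.12*v^3 - 7.86*v^2 - 1.52*v - 2.46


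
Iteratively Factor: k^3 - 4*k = (k)*(k^2 - 4) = k*(k - 2)*(k + 2)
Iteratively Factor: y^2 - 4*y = (y)*(y - 4)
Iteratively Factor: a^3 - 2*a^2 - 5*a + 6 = (a - 1)*(a^2 - a - 6) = (a - 1)*(a + 2)*(a - 3)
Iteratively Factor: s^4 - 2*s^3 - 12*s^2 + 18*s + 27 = (s + 3)*(s^3 - 5*s^2 + 3*s + 9) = (s + 1)*(s + 3)*(s^2 - 6*s + 9) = (s - 3)*(s + 1)*(s + 3)*(s - 3)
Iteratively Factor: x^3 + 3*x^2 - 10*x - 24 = (x - 3)*(x^2 + 6*x + 8) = (x - 3)*(x + 4)*(x + 2)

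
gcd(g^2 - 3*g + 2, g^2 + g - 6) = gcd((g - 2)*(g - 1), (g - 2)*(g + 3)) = g - 2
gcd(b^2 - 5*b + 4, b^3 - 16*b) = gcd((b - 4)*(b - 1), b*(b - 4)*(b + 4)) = b - 4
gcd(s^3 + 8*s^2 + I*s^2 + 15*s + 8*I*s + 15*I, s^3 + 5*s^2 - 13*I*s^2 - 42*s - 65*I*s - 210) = s + 5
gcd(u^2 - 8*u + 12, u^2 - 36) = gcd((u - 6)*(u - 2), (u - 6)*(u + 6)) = u - 6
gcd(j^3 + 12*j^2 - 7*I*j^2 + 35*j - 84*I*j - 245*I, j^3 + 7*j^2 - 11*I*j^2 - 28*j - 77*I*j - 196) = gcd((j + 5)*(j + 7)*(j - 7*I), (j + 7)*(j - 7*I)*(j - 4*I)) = j^2 + j*(7 - 7*I) - 49*I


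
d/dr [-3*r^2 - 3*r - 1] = -6*r - 3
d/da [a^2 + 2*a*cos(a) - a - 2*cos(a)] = -2*a*sin(a) + 2*a + 2*sqrt(2)*sin(a + pi/4) - 1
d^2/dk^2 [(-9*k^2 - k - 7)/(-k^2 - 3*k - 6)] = 2*(-26*k^3 - 141*k^2 + 45*k + 327)/(k^6 + 9*k^5 + 45*k^4 + 135*k^3 + 270*k^2 + 324*k + 216)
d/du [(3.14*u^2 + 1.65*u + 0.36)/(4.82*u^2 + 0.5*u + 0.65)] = (-6.383*u^2 + 0.611600000000001*u + 0.8925)/(23.2324*u^4 + 4.82*u^3 + 6.516*u^2 + 0.65*u + 0.4225)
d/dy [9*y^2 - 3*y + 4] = 18*y - 3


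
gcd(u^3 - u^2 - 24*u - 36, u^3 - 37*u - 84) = u + 3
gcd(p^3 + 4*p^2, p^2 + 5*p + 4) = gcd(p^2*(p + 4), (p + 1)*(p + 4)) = p + 4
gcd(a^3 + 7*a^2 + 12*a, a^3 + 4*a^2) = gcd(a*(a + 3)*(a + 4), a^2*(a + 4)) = a^2 + 4*a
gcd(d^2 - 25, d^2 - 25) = d^2 - 25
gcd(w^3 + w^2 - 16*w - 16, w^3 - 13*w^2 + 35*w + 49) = w + 1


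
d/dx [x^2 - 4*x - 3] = 2*x - 4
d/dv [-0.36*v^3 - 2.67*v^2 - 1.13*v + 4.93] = -1.08*v^2 - 5.34*v - 1.13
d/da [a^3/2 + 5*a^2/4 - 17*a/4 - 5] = 3*a^2/2 + 5*a/2 - 17/4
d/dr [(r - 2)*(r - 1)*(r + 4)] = 3*r^2 + 2*r - 10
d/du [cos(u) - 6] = -sin(u)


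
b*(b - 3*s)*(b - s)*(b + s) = b^4 - 3*b^3*s - b^2*s^2 + 3*b*s^3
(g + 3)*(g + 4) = g^2 + 7*g + 12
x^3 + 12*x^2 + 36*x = x*(x + 6)^2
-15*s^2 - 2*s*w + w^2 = (-5*s + w)*(3*s + w)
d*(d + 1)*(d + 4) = d^3 + 5*d^2 + 4*d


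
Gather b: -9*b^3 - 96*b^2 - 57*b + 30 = -9*b^3 - 96*b^2 - 57*b + 30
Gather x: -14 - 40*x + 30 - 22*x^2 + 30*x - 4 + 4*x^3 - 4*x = 4*x^3 - 22*x^2 - 14*x + 12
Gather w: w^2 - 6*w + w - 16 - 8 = w^2 - 5*w - 24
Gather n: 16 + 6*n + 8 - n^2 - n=-n^2 + 5*n + 24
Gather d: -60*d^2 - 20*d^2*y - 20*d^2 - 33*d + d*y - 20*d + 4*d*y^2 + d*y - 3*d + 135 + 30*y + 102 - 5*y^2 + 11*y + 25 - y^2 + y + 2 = d^2*(-20*y - 80) + d*(4*y^2 + 2*y - 56) - 6*y^2 + 42*y + 264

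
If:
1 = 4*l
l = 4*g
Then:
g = 1/16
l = 1/4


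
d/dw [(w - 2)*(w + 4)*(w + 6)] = 3*w^2 + 16*w + 4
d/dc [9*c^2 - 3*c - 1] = 18*c - 3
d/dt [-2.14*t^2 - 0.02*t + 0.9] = -4.28*t - 0.02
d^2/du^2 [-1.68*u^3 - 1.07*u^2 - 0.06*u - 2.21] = -10.08*u - 2.14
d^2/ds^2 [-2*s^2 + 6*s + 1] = -4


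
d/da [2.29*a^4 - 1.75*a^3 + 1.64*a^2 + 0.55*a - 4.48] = 9.16*a^3 - 5.25*a^2 + 3.28*a + 0.55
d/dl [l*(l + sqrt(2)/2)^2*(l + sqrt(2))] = 4*l^3 + 6*sqrt(2)*l^2 + 5*l + sqrt(2)/2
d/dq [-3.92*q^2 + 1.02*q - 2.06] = 1.02 - 7.84*q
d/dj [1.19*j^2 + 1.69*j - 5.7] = 2.38*j + 1.69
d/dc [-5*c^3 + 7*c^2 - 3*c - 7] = -15*c^2 + 14*c - 3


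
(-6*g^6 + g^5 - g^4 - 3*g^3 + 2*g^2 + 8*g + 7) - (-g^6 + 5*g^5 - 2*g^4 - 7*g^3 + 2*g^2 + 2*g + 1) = -5*g^6 - 4*g^5 + g^4 + 4*g^3 + 6*g + 6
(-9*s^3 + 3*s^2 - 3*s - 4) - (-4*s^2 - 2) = -9*s^3 + 7*s^2 - 3*s - 2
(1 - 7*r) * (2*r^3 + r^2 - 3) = -14*r^4 - 5*r^3 + r^2 + 21*r - 3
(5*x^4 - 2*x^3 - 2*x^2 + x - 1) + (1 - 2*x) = 5*x^4 - 2*x^3 - 2*x^2 - x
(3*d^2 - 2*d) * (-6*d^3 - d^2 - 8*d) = -18*d^5 + 9*d^4 - 22*d^3 + 16*d^2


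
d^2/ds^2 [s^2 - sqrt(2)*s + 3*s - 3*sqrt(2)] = 2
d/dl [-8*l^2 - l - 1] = -16*l - 1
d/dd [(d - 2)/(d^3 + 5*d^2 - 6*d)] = (-2*d^3 + d^2 + 20*d - 12)/(d^2*(d^4 + 10*d^3 + 13*d^2 - 60*d + 36))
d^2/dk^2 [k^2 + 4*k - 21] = 2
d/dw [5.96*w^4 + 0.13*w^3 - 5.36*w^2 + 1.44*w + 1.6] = 23.84*w^3 + 0.39*w^2 - 10.72*w + 1.44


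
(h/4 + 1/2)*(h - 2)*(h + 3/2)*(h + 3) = h^4/4 + 9*h^3/8 + h^2/8 - 9*h/2 - 9/2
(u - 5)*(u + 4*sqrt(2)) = u^2 - 5*u + 4*sqrt(2)*u - 20*sqrt(2)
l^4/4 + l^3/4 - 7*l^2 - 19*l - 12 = (l/4 + 1)*(l - 6)*(l + 1)*(l + 2)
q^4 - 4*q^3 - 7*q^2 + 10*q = q*(q - 5)*(q - 1)*(q + 2)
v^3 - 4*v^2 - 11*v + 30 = (v - 5)*(v - 2)*(v + 3)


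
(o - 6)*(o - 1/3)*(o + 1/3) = o^3 - 6*o^2 - o/9 + 2/3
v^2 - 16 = (v - 4)*(v + 4)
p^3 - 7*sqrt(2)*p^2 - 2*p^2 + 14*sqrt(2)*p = p*(p - 2)*(p - 7*sqrt(2))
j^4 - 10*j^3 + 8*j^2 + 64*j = j*(j - 8)*(j - 4)*(j + 2)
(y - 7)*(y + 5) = y^2 - 2*y - 35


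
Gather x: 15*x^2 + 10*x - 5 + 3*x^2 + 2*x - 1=18*x^2 + 12*x - 6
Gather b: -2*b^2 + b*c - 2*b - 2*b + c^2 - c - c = -2*b^2 + b*(c - 4) + c^2 - 2*c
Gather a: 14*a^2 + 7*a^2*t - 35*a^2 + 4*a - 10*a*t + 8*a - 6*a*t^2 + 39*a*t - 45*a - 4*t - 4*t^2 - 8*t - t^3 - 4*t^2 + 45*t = a^2*(7*t - 21) + a*(-6*t^2 + 29*t - 33) - t^3 - 8*t^2 + 33*t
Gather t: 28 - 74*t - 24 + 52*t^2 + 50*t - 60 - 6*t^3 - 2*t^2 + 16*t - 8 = -6*t^3 + 50*t^2 - 8*t - 64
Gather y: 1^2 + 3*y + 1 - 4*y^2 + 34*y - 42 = -4*y^2 + 37*y - 40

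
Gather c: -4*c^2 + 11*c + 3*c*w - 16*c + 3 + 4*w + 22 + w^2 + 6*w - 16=-4*c^2 + c*(3*w - 5) + w^2 + 10*w + 9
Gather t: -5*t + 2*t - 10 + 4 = -3*t - 6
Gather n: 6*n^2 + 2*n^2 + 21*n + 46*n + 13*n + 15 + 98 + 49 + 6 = 8*n^2 + 80*n + 168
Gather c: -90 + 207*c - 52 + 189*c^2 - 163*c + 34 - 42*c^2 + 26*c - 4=147*c^2 + 70*c - 112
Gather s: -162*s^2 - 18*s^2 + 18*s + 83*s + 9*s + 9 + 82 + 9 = -180*s^2 + 110*s + 100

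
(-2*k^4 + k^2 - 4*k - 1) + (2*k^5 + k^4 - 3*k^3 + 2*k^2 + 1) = 2*k^5 - k^4 - 3*k^3 + 3*k^2 - 4*k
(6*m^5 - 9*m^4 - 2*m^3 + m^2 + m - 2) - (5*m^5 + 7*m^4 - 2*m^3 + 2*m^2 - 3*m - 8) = m^5 - 16*m^4 - m^2 + 4*m + 6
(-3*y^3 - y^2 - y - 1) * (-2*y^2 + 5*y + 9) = 6*y^5 - 13*y^4 - 30*y^3 - 12*y^2 - 14*y - 9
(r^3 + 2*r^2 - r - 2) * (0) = 0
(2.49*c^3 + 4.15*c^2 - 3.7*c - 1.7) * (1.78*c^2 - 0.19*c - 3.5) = 4.4322*c^5 + 6.9139*c^4 - 16.0895*c^3 - 16.848*c^2 + 13.273*c + 5.95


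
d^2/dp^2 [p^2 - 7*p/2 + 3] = 2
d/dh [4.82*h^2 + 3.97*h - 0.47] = 9.64*h + 3.97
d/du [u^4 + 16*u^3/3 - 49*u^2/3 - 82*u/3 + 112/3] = 4*u^3 + 16*u^2 - 98*u/3 - 82/3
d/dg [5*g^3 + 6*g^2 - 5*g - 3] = 15*g^2 + 12*g - 5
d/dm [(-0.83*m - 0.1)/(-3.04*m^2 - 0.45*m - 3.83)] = (-2.5232*m^2 - 0.608*m + 3.1339)/(9.2416*m^4 + 2.736*m^3 + 23.4889*m^2 + 3.447*m + 14.6689)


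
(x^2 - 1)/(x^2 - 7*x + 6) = (x + 1)/(x - 6)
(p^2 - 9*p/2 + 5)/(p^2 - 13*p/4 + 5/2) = 2*(2*p - 5)/(4*p - 5)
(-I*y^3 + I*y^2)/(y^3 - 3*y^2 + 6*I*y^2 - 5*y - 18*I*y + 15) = I*y^2*(1 - y)/(y^3 + 3*y^2*(-1 + 2*I) - y*(5 + 18*I) + 15)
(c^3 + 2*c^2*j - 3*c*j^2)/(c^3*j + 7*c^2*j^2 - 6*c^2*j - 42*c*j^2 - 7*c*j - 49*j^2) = c*(-c^2 - 2*c*j + 3*j^2)/(j*(-c^3 - 7*c^2*j + 6*c^2 + 42*c*j + 7*c + 49*j))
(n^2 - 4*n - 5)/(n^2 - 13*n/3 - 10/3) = 3*(n + 1)/(3*n + 2)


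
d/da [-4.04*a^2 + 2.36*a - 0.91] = 2.36 - 8.08*a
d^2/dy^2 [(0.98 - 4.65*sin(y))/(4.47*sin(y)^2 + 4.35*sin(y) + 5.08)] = (92.911185*sin(y)^5 - 168.742053*sin(y)^4 - 876.53124*sin(y)^3 + 85.2017339999999*sin(y)^2 + 889.5315*sin(y) + 198.092604)/(4.47*sin(y)^2 + 4.35*sin(y) + 5.08)^3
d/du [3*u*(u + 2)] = 6*u + 6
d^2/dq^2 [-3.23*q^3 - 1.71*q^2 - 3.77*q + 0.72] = -19.38*q - 3.42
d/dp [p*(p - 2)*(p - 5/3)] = 3*p^2 - 22*p/3 + 10/3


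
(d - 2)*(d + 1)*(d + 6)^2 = d^4 + 11*d^3 + 22*d^2 - 60*d - 72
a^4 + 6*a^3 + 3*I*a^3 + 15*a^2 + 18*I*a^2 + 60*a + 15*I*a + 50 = (a + 1)*(a + 5)*(a - 2*I)*(a + 5*I)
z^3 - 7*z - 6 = (z - 3)*(z + 1)*(z + 2)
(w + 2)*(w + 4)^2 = w^3 + 10*w^2 + 32*w + 32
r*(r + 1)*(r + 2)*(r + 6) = r^4 + 9*r^3 + 20*r^2 + 12*r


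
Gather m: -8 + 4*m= 4*m - 8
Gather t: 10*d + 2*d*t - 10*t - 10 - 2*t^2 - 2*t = 10*d - 2*t^2 + t*(2*d - 12) - 10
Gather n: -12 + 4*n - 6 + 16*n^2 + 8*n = 16*n^2 + 12*n - 18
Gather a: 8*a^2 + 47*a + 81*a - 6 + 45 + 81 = 8*a^2 + 128*a + 120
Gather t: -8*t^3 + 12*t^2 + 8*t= -8*t^3 + 12*t^2 + 8*t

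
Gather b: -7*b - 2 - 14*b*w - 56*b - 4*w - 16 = b*(-14*w - 63) - 4*w - 18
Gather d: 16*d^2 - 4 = 16*d^2 - 4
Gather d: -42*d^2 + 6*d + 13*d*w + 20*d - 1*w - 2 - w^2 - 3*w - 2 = -42*d^2 + d*(13*w + 26) - w^2 - 4*w - 4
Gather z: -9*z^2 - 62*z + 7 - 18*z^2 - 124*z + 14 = -27*z^2 - 186*z + 21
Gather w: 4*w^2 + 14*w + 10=4*w^2 + 14*w + 10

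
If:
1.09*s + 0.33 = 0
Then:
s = -0.30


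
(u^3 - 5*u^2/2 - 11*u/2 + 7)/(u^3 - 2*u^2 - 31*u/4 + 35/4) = 2*(u + 2)/(2*u + 5)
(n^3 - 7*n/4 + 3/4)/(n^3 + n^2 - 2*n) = (n^2 + n - 3/4)/(n*(n + 2))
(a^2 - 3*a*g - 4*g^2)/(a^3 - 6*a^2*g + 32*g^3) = (a + g)/(a^2 - 2*a*g - 8*g^2)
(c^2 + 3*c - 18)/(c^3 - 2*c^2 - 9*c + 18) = (c + 6)/(c^2 + c - 6)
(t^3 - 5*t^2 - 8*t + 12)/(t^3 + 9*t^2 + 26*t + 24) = (t^2 - 7*t + 6)/(t^2 + 7*t + 12)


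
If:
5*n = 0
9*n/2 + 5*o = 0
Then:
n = 0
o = 0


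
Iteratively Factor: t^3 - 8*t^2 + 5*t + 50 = (t + 2)*(t^2 - 10*t + 25) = (t - 5)*(t + 2)*(t - 5)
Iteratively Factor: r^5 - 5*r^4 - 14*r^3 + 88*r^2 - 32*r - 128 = (r + 1)*(r^4 - 6*r^3 - 8*r^2 + 96*r - 128) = (r - 2)*(r + 1)*(r^3 - 4*r^2 - 16*r + 64) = (r - 2)*(r + 1)*(r + 4)*(r^2 - 8*r + 16) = (r - 4)*(r - 2)*(r + 1)*(r + 4)*(r - 4)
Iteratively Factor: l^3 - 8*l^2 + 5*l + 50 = (l - 5)*(l^2 - 3*l - 10) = (l - 5)*(l + 2)*(l - 5)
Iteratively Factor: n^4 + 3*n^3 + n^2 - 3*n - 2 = (n + 2)*(n^3 + n^2 - n - 1) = (n + 1)*(n + 2)*(n^2 - 1) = (n + 1)^2*(n + 2)*(n - 1)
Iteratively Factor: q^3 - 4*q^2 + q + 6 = (q - 3)*(q^2 - q - 2) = (q - 3)*(q + 1)*(q - 2)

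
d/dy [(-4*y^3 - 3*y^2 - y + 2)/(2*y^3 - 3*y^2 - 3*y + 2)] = 2*(9*y^4 + 14*y^3 - 15*y^2 + 2)/(4*y^6 - 12*y^5 - 3*y^4 + 26*y^3 - 3*y^2 - 12*y + 4)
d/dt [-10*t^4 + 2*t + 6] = 2 - 40*t^3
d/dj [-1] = 0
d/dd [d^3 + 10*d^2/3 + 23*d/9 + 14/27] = 3*d^2 + 20*d/3 + 23/9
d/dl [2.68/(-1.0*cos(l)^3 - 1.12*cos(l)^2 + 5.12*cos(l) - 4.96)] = (-8.04*cos(l)^2 - 6.0032*cos(l) + 13.7216)*sin(l)/(1.0*cos(l)^3 + 1.12*cos(l)^2 - 5.12*cos(l) + 4.96)^2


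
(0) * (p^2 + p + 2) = 0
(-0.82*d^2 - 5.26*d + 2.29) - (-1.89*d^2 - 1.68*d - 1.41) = 1.07*d^2 - 3.58*d + 3.7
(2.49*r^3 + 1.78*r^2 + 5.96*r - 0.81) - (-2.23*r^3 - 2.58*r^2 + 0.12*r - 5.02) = 4.72*r^3 + 4.36*r^2 + 5.84*r + 4.21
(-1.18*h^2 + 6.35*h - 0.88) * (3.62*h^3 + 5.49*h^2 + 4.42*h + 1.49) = -4.2716*h^5 + 16.5088*h^4 + 26.4603*h^3 + 21.4776*h^2 + 5.5719*h - 1.3112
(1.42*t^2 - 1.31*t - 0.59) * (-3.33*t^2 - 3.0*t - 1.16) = -4.7286*t^4 + 0.102300000000001*t^3 + 4.2475*t^2 + 3.2896*t + 0.6844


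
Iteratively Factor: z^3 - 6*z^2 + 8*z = (z - 4)*(z^2 - 2*z) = z*(z - 4)*(z - 2)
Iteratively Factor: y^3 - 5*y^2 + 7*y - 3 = (y - 1)*(y^2 - 4*y + 3) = (y - 3)*(y - 1)*(y - 1)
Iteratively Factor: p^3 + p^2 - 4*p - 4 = (p + 1)*(p^2 - 4) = (p - 2)*(p + 1)*(p + 2)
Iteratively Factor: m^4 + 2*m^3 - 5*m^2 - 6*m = (m + 3)*(m^3 - m^2 - 2*m) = (m - 2)*(m + 3)*(m^2 + m) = m*(m - 2)*(m + 3)*(m + 1)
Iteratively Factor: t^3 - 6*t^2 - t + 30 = (t + 2)*(t^2 - 8*t + 15) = (t - 3)*(t + 2)*(t - 5)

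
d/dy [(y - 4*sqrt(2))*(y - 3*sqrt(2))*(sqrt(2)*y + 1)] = 3*sqrt(2)*y^2 - 26*y + 17*sqrt(2)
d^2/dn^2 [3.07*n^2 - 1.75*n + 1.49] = 6.14000000000000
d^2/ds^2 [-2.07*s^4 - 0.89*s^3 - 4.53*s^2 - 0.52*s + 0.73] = -24.84*s^2 - 5.34*s - 9.06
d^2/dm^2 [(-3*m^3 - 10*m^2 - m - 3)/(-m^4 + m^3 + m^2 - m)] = 6*(m^7 + 12*m^6 + 18*m^5 + 30*m^4 + 10*m^3 - 3*m^2 - m + 1)/(m^3*(m^7 - m^6 - 3*m^5 + 3*m^4 + 3*m^3 - 3*m^2 - m + 1))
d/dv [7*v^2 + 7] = 14*v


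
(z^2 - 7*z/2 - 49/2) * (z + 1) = z^3 - 5*z^2/2 - 28*z - 49/2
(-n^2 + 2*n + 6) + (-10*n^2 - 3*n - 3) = -11*n^2 - n + 3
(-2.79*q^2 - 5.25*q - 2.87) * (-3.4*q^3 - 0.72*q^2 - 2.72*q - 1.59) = 9.486*q^5 + 19.8588*q^4 + 21.1268*q^3 + 20.7825*q^2 + 16.1539*q + 4.5633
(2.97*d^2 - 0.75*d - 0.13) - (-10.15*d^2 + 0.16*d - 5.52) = 13.12*d^2 - 0.91*d + 5.39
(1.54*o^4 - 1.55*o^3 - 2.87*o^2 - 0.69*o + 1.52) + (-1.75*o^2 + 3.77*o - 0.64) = 1.54*o^4 - 1.55*o^3 - 4.62*o^2 + 3.08*o + 0.88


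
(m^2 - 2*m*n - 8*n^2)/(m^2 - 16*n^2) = (m + 2*n)/(m + 4*n)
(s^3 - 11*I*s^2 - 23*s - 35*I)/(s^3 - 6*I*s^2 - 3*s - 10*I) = (s - 7*I)/(s - 2*I)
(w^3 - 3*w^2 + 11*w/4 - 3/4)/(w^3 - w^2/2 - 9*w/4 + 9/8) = 2*(w - 1)/(2*w + 3)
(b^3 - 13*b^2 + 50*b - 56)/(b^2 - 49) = (b^2 - 6*b + 8)/(b + 7)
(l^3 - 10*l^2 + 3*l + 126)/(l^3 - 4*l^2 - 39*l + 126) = (l^2 - 3*l - 18)/(l^2 + 3*l - 18)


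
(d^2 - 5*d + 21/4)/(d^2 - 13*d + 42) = (d^2 - 5*d + 21/4)/(d^2 - 13*d + 42)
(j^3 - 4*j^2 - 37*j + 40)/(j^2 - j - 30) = (j^2 - 9*j + 8)/(j - 6)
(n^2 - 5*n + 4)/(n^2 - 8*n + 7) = (n - 4)/(n - 7)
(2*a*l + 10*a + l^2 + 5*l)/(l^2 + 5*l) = (2*a + l)/l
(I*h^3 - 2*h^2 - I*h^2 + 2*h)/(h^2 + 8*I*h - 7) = h*(I*h^2 - 2*h - I*h + 2)/(h^2 + 8*I*h - 7)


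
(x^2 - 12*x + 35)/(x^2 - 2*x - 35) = (x - 5)/(x + 5)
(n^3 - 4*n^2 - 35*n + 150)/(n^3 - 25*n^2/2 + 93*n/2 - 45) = 2*(n^2 + n - 30)/(2*n^2 - 15*n + 18)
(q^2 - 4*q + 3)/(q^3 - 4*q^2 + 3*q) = 1/q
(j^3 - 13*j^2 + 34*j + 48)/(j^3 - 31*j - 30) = (j - 8)/(j + 5)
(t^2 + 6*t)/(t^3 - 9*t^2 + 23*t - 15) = t*(t + 6)/(t^3 - 9*t^2 + 23*t - 15)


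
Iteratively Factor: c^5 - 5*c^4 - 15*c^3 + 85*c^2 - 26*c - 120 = (c - 3)*(c^4 - 2*c^3 - 21*c^2 + 22*c + 40) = (c - 3)*(c - 2)*(c^3 - 21*c - 20) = (c - 3)*(c - 2)*(c + 1)*(c^2 - c - 20) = (c - 5)*(c - 3)*(c - 2)*(c + 1)*(c + 4)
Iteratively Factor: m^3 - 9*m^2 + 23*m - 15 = (m - 5)*(m^2 - 4*m + 3) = (m - 5)*(m - 3)*(m - 1)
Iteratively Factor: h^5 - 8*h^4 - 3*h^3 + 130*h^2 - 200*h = (h + 4)*(h^4 - 12*h^3 + 45*h^2 - 50*h) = (h - 2)*(h + 4)*(h^3 - 10*h^2 + 25*h) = (h - 5)*(h - 2)*(h + 4)*(h^2 - 5*h) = h*(h - 5)*(h - 2)*(h + 4)*(h - 5)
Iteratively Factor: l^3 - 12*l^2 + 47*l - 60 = (l - 3)*(l^2 - 9*l + 20) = (l - 5)*(l - 3)*(l - 4)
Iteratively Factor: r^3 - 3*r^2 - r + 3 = (r + 1)*(r^2 - 4*r + 3) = (r - 3)*(r + 1)*(r - 1)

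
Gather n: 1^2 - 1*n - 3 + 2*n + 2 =n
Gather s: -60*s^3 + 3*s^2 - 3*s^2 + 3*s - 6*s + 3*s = -60*s^3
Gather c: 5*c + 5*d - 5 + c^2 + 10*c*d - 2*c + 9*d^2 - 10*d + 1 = c^2 + c*(10*d + 3) + 9*d^2 - 5*d - 4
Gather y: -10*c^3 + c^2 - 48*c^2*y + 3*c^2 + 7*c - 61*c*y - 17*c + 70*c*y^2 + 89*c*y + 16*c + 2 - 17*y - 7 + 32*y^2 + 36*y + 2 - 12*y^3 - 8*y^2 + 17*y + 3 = -10*c^3 + 4*c^2 + 6*c - 12*y^3 + y^2*(70*c + 24) + y*(-48*c^2 + 28*c + 36)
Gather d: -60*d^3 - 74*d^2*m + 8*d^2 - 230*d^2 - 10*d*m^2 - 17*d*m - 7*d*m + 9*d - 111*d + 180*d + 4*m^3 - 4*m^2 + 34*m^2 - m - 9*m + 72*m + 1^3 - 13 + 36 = -60*d^3 + d^2*(-74*m - 222) + d*(-10*m^2 - 24*m + 78) + 4*m^3 + 30*m^2 + 62*m + 24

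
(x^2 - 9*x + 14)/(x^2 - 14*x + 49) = (x - 2)/(x - 7)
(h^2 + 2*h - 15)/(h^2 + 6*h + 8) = (h^2 + 2*h - 15)/(h^2 + 6*h + 8)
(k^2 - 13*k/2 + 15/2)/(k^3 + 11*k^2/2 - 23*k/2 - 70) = (2*k^2 - 13*k + 15)/(2*k^3 + 11*k^2 - 23*k - 140)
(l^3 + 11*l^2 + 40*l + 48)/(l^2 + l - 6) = (l^2 + 8*l + 16)/(l - 2)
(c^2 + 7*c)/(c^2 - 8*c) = (c + 7)/(c - 8)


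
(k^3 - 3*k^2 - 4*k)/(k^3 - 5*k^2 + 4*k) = (k + 1)/(k - 1)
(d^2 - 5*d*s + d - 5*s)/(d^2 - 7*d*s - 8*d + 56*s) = (d^2 - 5*d*s + d - 5*s)/(d^2 - 7*d*s - 8*d + 56*s)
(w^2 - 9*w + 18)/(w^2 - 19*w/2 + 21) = 2*(w - 3)/(2*w - 7)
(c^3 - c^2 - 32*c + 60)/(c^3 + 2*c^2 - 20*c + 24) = (c - 5)/(c - 2)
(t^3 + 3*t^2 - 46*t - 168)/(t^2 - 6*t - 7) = (t^2 + 10*t + 24)/(t + 1)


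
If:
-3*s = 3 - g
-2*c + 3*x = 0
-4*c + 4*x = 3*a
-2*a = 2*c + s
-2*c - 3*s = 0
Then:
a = 0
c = 0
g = 3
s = 0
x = 0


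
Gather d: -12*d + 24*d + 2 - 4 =12*d - 2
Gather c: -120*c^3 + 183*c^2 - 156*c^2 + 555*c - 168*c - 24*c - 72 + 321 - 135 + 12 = -120*c^3 + 27*c^2 + 363*c + 126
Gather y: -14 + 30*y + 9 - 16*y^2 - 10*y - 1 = -16*y^2 + 20*y - 6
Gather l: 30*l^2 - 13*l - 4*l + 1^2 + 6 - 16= 30*l^2 - 17*l - 9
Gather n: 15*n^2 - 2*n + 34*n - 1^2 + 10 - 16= 15*n^2 + 32*n - 7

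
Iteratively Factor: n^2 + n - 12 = (n + 4)*(n - 3)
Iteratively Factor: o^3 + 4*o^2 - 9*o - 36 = (o + 3)*(o^2 + o - 12) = (o - 3)*(o + 3)*(o + 4)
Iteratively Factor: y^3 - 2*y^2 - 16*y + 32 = (y - 2)*(y^2 - 16) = (y - 2)*(y + 4)*(y - 4)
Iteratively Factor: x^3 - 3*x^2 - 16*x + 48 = (x - 3)*(x^2 - 16) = (x - 4)*(x - 3)*(x + 4)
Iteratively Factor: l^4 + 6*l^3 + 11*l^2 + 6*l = (l + 1)*(l^3 + 5*l^2 + 6*l) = (l + 1)*(l + 3)*(l^2 + 2*l) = l*(l + 1)*(l + 3)*(l + 2)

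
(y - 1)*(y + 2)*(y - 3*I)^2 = y^4 + y^3 - 6*I*y^3 - 11*y^2 - 6*I*y^2 - 9*y + 12*I*y + 18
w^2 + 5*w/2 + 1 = (w + 1/2)*(w + 2)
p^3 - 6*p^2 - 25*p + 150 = (p - 6)*(p - 5)*(p + 5)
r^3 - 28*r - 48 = (r - 6)*(r + 2)*(r + 4)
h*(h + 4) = h^2 + 4*h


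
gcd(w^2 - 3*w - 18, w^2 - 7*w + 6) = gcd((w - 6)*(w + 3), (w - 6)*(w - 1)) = w - 6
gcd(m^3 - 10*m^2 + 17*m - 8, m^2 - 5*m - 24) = m - 8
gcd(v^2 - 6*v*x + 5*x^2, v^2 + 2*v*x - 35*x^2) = -v + 5*x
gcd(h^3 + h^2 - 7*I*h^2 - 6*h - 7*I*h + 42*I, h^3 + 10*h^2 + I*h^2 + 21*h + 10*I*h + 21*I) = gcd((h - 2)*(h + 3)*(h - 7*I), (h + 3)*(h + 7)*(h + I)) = h + 3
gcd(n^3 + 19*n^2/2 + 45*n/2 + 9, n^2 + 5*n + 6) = n + 3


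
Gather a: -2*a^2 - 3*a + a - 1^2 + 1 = -2*a^2 - 2*a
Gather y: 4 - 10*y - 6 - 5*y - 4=-15*y - 6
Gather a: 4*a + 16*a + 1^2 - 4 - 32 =20*a - 35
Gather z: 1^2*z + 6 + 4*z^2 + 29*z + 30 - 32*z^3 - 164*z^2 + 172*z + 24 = -32*z^3 - 160*z^2 + 202*z + 60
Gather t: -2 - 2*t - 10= -2*t - 12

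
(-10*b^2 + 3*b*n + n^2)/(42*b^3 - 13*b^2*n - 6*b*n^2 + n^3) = (-5*b - n)/(21*b^2 + 4*b*n - n^2)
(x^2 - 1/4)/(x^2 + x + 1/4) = (2*x - 1)/(2*x + 1)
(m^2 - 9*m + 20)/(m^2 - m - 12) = (m - 5)/(m + 3)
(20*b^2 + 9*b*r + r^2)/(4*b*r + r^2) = (5*b + r)/r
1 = 1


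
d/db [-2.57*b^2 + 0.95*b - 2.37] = 0.95 - 5.14*b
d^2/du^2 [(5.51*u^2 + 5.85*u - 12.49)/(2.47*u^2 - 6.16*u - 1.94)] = (239.052034*u^3 - 298.784538*u^2 + 1308.419268*u - 1165.92506)/(15.069223*u^6 - 112.744632*u^5 + 245.669658*u^4 - 56.639968*u^3 - 192.955116*u^2 - 69.551328*u - 7.301384)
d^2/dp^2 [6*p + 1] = 0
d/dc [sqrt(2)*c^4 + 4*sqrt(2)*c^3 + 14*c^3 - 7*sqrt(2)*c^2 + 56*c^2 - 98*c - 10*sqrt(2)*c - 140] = 4*sqrt(2)*c^3 + 12*sqrt(2)*c^2 + 42*c^2 - 14*sqrt(2)*c + 112*c - 98 - 10*sqrt(2)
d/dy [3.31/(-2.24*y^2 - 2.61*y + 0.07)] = (14.8288*y + 8.6391)/(2.24*y^2 + 2.61*y - 0.07)^2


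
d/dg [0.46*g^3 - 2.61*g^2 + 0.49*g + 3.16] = 1.38*g^2 - 5.22*g + 0.49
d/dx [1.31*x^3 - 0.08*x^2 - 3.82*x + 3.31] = 3.93*x^2 - 0.16*x - 3.82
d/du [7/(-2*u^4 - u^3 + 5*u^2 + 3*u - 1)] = 7*(8*u^3 + 3*u^2 - 10*u - 3)/(2*u^4 + u^3 - 5*u^2 - 3*u + 1)^2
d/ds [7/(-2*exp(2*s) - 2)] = 7/(4*cosh(s)^2)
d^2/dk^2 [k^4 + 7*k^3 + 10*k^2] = 12*k^2 + 42*k + 20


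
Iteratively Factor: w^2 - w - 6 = (w + 2)*(w - 3)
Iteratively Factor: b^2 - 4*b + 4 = (b - 2)*(b - 2)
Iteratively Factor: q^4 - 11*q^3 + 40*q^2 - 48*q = (q - 4)*(q^3 - 7*q^2 + 12*q) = (q - 4)^2*(q^2 - 3*q) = (q - 4)^2*(q - 3)*(q)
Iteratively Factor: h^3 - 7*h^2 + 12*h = (h)*(h^2 - 7*h + 12) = h*(h - 3)*(h - 4)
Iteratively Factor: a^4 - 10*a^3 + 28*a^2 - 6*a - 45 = (a - 3)*(a^3 - 7*a^2 + 7*a + 15) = (a - 3)*(a + 1)*(a^2 - 8*a + 15) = (a - 5)*(a - 3)*(a + 1)*(a - 3)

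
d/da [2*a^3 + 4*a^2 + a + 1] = 6*a^2 + 8*a + 1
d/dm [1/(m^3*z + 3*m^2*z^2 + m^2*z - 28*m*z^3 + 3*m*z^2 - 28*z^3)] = (-3*m^2 - 6*m*z - 2*m + 28*z^2 - 3*z)/(z*(m^3 + 3*m^2*z + m^2 - 28*m*z^2 + 3*m*z - 28*z^2)^2)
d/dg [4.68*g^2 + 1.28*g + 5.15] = 9.36*g + 1.28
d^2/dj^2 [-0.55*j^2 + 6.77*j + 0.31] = -1.10000000000000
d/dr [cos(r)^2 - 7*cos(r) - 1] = (7 - 2*cos(r))*sin(r)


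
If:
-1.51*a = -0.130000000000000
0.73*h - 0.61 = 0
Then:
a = 0.09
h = 0.84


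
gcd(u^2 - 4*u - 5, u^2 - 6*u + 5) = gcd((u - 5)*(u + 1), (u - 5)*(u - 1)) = u - 5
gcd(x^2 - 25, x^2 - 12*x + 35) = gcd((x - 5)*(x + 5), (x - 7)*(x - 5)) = x - 5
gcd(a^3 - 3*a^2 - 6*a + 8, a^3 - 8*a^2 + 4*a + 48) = a^2 - 2*a - 8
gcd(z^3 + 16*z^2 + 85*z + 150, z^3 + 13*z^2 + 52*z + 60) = z^2 + 11*z + 30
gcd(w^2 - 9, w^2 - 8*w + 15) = w - 3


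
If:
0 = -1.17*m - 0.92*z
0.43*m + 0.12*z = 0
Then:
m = 0.00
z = 0.00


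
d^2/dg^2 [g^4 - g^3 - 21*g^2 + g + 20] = 12*g^2 - 6*g - 42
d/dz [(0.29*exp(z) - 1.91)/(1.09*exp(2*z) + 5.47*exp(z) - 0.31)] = (-0.3161*exp(2*z) + 4.1638*exp(z) + 10.3578)*exp(z)/(1.1881*exp(4*z) + 11.9246*exp(3*z) + 29.2451*exp(2*z) - 3.3914*exp(z) + 0.0961)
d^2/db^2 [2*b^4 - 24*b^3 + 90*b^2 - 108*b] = 24*b^2 - 144*b + 180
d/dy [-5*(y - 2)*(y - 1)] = 15 - 10*y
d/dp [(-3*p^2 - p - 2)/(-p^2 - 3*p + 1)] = (8*p^2 - 10*p - 7)/(p^4 + 6*p^3 + 7*p^2 - 6*p + 1)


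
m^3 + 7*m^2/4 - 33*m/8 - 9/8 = (m - 3/2)*(m + 1/4)*(m + 3)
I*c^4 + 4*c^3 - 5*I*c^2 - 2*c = c*(c - 2*I)*(c - I)*(I*c + 1)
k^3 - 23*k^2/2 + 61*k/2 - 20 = (k - 8)*(k - 5/2)*(k - 1)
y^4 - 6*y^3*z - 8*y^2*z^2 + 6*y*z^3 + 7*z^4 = (y - 7*z)*(y - z)*(y + z)^2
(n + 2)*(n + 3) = n^2 + 5*n + 6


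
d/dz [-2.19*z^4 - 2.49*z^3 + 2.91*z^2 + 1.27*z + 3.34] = -8.76*z^3 - 7.47*z^2 + 5.82*z + 1.27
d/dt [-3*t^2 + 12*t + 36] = 12 - 6*t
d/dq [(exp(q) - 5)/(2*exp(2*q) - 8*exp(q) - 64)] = (-(exp(q) - 5)*(exp(q) - 2) + exp(2*q)/2 - 2*exp(q) - 16)*exp(q)/(-exp(2*q) + 4*exp(q) + 32)^2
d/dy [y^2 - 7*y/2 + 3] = 2*y - 7/2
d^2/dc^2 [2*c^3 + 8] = 12*c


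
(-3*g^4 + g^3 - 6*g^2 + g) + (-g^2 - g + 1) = -3*g^4 + g^3 - 7*g^2 + 1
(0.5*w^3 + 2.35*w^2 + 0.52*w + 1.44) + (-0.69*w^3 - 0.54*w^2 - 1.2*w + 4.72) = -0.19*w^3 + 1.81*w^2 - 0.68*w + 6.16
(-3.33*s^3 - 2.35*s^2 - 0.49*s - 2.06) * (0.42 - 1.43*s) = 4.7619*s^4 + 1.9619*s^3 - 0.2863*s^2 + 2.74*s - 0.8652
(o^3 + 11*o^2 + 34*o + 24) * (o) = o^4 + 11*o^3 + 34*o^2 + 24*o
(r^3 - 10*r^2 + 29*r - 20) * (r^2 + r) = r^5 - 9*r^4 + 19*r^3 + 9*r^2 - 20*r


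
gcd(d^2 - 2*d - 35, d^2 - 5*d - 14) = d - 7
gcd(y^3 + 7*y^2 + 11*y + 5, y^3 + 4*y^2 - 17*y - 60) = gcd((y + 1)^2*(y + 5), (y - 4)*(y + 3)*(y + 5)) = y + 5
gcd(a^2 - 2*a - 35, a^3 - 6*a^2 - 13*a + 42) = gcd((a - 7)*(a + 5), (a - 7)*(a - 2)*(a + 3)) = a - 7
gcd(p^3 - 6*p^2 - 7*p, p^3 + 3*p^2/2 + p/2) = p^2 + p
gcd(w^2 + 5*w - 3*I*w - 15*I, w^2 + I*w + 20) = 1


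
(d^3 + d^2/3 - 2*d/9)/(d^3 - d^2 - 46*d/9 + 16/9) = d*(3*d + 2)/(3*d^2 - 2*d - 16)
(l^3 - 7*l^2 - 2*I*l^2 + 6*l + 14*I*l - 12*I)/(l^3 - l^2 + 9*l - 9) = (l^2 - 2*l*(3 + I) + 12*I)/(l^2 + 9)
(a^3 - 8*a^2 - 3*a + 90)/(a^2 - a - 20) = (a^2 - 3*a - 18)/(a + 4)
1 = 1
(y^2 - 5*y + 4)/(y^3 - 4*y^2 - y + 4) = 1/(y + 1)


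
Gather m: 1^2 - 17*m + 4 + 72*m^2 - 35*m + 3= 72*m^2 - 52*m + 8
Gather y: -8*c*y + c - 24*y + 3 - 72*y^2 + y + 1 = c - 72*y^2 + y*(-8*c - 23) + 4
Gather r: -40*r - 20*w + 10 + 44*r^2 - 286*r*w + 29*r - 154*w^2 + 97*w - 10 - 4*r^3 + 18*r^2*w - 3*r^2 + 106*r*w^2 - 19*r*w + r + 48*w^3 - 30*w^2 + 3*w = -4*r^3 + r^2*(18*w + 41) + r*(106*w^2 - 305*w - 10) + 48*w^3 - 184*w^2 + 80*w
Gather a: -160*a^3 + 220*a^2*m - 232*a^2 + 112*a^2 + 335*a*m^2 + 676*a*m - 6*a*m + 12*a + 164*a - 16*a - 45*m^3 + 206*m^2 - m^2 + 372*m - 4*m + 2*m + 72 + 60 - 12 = -160*a^3 + a^2*(220*m - 120) + a*(335*m^2 + 670*m + 160) - 45*m^3 + 205*m^2 + 370*m + 120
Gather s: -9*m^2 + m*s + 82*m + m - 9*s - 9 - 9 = -9*m^2 + 83*m + s*(m - 9) - 18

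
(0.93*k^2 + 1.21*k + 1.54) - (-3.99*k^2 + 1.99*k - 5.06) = 4.92*k^2 - 0.78*k + 6.6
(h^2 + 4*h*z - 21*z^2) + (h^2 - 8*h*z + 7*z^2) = 2*h^2 - 4*h*z - 14*z^2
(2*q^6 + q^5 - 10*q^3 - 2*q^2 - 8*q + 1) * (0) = 0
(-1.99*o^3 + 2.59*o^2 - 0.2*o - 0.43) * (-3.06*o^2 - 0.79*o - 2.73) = 6.0894*o^5 - 6.3533*o^4 + 3.9986*o^3 - 5.5969*o^2 + 0.8857*o + 1.1739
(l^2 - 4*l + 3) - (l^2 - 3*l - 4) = 7 - l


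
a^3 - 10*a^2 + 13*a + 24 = (a - 8)*(a - 3)*(a + 1)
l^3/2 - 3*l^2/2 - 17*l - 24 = (l/2 + 1)*(l - 8)*(l + 3)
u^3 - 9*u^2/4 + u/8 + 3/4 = (u - 2)*(u - 3/4)*(u + 1/2)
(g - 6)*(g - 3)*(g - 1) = g^3 - 10*g^2 + 27*g - 18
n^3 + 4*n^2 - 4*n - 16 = (n - 2)*(n + 2)*(n + 4)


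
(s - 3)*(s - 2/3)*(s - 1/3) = s^3 - 4*s^2 + 29*s/9 - 2/3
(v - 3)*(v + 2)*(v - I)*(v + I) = v^4 - v^3 - 5*v^2 - v - 6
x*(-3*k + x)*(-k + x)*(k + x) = 3*k^3*x - k^2*x^2 - 3*k*x^3 + x^4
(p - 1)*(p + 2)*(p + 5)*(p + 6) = p^4 + 12*p^3 + 39*p^2 + 8*p - 60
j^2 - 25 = (j - 5)*(j + 5)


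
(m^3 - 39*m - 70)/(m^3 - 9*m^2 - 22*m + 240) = (m^2 - 5*m - 14)/(m^2 - 14*m + 48)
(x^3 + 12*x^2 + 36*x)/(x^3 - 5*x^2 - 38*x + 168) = x*(x + 6)/(x^2 - 11*x + 28)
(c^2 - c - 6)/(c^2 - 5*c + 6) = (c + 2)/(c - 2)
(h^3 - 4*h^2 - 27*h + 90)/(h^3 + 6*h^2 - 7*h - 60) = (h - 6)/(h + 4)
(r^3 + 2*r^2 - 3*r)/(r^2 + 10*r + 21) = r*(r - 1)/(r + 7)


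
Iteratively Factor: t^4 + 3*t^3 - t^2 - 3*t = (t - 1)*(t^3 + 4*t^2 + 3*t) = t*(t - 1)*(t^2 + 4*t + 3) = t*(t - 1)*(t + 3)*(t + 1)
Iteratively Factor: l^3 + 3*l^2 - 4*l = (l - 1)*(l^2 + 4*l) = l*(l - 1)*(l + 4)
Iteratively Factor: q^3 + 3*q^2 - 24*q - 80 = (q + 4)*(q^2 - q - 20) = (q - 5)*(q + 4)*(q + 4)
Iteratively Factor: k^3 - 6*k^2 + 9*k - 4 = (k - 4)*(k^2 - 2*k + 1) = (k - 4)*(k - 1)*(k - 1)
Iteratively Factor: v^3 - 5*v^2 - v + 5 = (v - 1)*(v^2 - 4*v - 5) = (v - 1)*(v + 1)*(v - 5)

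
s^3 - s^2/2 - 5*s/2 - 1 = (s - 2)*(s + 1/2)*(s + 1)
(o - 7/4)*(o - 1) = o^2 - 11*o/4 + 7/4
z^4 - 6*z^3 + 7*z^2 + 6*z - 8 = (z - 4)*(z - 2)*(z - 1)*(z + 1)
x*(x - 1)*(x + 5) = x^3 + 4*x^2 - 5*x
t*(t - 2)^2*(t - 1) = t^4 - 5*t^3 + 8*t^2 - 4*t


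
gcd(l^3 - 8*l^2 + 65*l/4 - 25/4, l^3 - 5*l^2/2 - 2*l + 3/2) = l - 1/2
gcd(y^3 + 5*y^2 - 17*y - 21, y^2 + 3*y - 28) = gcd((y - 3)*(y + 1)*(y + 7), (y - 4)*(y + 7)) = y + 7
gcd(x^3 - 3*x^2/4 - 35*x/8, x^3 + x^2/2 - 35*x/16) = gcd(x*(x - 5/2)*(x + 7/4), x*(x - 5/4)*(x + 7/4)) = x^2 + 7*x/4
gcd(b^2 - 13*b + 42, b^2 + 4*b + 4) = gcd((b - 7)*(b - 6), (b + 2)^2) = 1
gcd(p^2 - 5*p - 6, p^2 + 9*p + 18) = 1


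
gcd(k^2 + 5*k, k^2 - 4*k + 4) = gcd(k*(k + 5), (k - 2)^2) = 1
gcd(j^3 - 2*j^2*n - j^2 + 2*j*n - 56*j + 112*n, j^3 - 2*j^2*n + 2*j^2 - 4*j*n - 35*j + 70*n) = j^2 - 2*j*n + 7*j - 14*n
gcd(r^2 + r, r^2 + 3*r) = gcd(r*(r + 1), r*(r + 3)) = r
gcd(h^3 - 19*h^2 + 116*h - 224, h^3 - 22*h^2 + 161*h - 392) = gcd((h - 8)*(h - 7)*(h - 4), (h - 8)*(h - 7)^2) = h^2 - 15*h + 56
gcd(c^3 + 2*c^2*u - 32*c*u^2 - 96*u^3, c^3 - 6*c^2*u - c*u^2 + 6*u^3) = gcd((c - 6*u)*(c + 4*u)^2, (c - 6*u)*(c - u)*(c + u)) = -c + 6*u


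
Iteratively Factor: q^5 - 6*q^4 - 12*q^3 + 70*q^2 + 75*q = (q + 3)*(q^4 - 9*q^3 + 15*q^2 + 25*q) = (q - 5)*(q + 3)*(q^3 - 4*q^2 - 5*q) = q*(q - 5)*(q + 3)*(q^2 - 4*q - 5) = q*(q - 5)^2*(q + 3)*(q + 1)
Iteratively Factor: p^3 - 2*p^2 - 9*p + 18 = (p - 2)*(p^2 - 9) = (p - 3)*(p - 2)*(p + 3)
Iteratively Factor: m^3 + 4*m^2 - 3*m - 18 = (m + 3)*(m^2 + m - 6) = (m + 3)^2*(m - 2)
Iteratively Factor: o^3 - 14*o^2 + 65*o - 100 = (o - 4)*(o^2 - 10*o + 25) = (o - 5)*(o - 4)*(o - 5)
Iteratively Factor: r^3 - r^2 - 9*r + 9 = (r - 1)*(r^2 - 9) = (r - 3)*(r - 1)*(r + 3)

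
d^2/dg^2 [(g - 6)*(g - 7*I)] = 2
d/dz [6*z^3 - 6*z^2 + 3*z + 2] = 18*z^2 - 12*z + 3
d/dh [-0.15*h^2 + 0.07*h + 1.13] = 0.07 - 0.3*h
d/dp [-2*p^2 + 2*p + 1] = 2 - 4*p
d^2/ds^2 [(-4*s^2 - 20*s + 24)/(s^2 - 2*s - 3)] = 8*(-7*s^3 + 9*s^2 - 81*s + 63)/(s^6 - 6*s^5 + 3*s^4 + 28*s^3 - 9*s^2 - 54*s - 27)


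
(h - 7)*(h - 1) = h^2 - 8*h + 7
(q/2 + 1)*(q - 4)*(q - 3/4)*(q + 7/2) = q^4/2 + 3*q^3/8 - 129*q^2/16 - 67*q/8 + 21/2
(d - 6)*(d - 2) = d^2 - 8*d + 12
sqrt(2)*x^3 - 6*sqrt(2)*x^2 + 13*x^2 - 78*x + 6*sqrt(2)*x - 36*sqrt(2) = (x - 6)*(x + 6*sqrt(2))*(sqrt(2)*x + 1)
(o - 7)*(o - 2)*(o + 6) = o^3 - 3*o^2 - 40*o + 84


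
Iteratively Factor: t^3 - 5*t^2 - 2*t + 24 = (t - 3)*(t^2 - 2*t - 8) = (t - 4)*(t - 3)*(t + 2)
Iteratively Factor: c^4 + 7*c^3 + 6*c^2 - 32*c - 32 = (c - 2)*(c^3 + 9*c^2 + 24*c + 16) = (c - 2)*(c + 1)*(c^2 + 8*c + 16) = (c - 2)*(c + 1)*(c + 4)*(c + 4)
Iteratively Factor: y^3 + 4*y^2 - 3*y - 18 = (y + 3)*(y^2 + y - 6) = (y + 3)^2*(y - 2)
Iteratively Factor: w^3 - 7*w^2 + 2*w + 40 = (w - 5)*(w^2 - 2*w - 8) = (w - 5)*(w - 4)*(w + 2)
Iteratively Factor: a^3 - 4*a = (a)*(a^2 - 4) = a*(a + 2)*(a - 2)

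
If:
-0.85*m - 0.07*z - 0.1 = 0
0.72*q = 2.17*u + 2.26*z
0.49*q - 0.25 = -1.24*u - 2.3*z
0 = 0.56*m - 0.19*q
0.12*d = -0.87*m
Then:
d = 1.28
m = -0.18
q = -0.52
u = -0.91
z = 0.71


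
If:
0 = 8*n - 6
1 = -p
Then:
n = 3/4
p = -1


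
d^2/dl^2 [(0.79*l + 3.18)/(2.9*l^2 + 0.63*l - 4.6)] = ((0.79*l + 3.18)*(5.8*l + 0.63)*(11.6*l + 1.26) - (13.746*l + 19.4394)*(2.9*l^2 + 0.63*l - 4.6))/(2.9*l^2 + 0.63*l - 4.6)^3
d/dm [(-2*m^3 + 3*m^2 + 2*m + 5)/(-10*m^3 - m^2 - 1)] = 2*(16*m^4 + 20*m^3 + 79*m^2 + 2*m - 1)/(100*m^6 + 20*m^5 + m^4 + 20*m^3 + 2*m^2 + 1)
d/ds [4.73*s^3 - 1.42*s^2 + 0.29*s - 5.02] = 14.19*s^2 - 2.84*s + 0.29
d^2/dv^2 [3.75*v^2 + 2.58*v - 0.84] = 7.50000000000000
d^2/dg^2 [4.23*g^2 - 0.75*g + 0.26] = 8.46000000000000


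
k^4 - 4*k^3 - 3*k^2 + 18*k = k*(k - 3)^2*(k + 2)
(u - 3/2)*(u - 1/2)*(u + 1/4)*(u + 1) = u^4 - 3*u^3/4 - 3*u^2/2 + 7*u/16 + 3/16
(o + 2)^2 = o^2 + 4*o + 4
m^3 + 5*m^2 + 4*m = m*(m + 1)*(m + 4)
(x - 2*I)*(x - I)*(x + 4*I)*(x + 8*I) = x^4 + 9*I*x^3 + 2*x^2 + 72*I*x + 64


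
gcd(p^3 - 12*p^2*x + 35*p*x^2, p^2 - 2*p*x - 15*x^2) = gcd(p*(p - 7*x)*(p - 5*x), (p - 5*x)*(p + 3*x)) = -p + 5*x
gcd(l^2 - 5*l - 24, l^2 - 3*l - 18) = l + 3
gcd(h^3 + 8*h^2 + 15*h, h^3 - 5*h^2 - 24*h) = h^2 + 3*h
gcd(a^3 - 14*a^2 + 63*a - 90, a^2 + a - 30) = a - 5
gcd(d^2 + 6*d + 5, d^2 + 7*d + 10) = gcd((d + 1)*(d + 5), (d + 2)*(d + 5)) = d + 5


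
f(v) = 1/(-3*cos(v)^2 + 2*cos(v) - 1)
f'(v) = (-6*sin(v)*cos(v) + 2*sin(v))/(-3*cos(v)^2 + 2*cos(v) - 1)^2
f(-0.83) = -0.98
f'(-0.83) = 1.46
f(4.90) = -1.37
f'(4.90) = -1.62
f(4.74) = -1.06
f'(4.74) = -2.04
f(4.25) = -0.40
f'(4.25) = -0.68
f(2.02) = -0.41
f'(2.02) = 0.70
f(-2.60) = -0.20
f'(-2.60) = -0.15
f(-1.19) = -1.49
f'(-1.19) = 0.47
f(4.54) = -0.70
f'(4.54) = -1.46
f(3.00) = -0.17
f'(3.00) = 0.03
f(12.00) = -0.69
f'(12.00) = 0.78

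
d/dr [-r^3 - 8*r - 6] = -3*r^2 - 8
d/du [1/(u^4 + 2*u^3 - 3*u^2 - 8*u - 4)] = 2*(-2*u^3 - 3*u^2 + 3*u + 4)/(-u^4 - 2*u^3 + 3*u^2 + 8*u + 4)^2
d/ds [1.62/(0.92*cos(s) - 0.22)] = 1.4904*sin(s)/(0.92*cos(s) - 0.22)^2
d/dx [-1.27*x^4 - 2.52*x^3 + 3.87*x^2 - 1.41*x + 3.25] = -5.08*x^3 - 7.56*x^2 + 7.74*x - 1.41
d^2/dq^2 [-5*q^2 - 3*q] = -10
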